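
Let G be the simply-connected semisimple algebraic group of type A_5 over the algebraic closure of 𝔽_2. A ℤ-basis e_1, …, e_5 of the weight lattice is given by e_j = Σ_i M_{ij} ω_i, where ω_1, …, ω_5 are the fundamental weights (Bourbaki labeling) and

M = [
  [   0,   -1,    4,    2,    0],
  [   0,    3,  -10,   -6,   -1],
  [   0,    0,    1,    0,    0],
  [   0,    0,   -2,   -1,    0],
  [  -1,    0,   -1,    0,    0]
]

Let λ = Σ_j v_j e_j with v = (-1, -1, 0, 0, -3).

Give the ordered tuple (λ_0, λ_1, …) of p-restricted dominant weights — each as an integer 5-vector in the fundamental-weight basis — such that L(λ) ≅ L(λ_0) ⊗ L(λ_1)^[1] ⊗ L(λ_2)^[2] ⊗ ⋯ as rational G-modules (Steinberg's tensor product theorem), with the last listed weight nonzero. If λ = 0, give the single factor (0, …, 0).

Change of basis e → ω: c = M·v where v = (-1, -1, 0, 0, -3):
  c_1 = (0)·(-1) + (-1)·(-1) + 4·0 + 2·0 + (0)·(-3) = 1
  c_2 = (0)·(-1) + (3)·(-1) + (-10)·(0) + (-6)·(0) + (-1)·(-3) = 0
  c_3 = (0)·(-1) + (0)·(-1) + 1·0 + 0·0 + (0)·(-3) = 0
  c_4 = (0)·(-1) + (0)·(-1) + (-2)·(0) + (-1)·(0) + (0)·(-3) = 0
  c_5 = (-1)·(-1) + (0)·(-1) + (-1)·(0) + 0·0 + (0)·(-3) = 1
Base-2 expansion of each c_i:
  c_1 = 1 = 1·2^0
  c_2 = 0
  c_3 = 0
  c_4 = 0
  c_5 = 1 = 1·2^0
Factor λ_0 = (1, 0, 0, 0, 1)

((1, 0, 0, 0, 1),)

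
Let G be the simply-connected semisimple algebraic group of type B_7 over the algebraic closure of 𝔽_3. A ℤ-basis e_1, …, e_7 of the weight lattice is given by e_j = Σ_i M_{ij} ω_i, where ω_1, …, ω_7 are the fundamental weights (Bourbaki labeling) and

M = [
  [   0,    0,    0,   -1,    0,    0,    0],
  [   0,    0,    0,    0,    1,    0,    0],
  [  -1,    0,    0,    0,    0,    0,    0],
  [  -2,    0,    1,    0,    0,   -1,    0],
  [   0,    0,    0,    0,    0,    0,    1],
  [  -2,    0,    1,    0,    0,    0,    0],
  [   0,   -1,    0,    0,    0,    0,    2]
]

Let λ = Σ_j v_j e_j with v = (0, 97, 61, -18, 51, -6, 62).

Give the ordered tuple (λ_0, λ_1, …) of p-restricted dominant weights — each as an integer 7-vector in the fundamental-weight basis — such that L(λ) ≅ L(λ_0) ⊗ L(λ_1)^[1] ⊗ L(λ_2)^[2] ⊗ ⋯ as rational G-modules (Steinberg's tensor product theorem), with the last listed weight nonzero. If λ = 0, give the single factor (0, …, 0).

((0, 0, 0, 1, 2, 1, 0), (0, 2, 0, 1, 2, 2, 0), (2, 2, 0, 1, 0, 0, 0), (0, 1, 0, 2, 2, 2, 1))

Compute c_i = Σ_j M_{ij} v_j with v = (0, 97, 61, -18, 51, -6, 62):
  c_1 = 0·0 + 0·97 + 0·61 + (-1)·(-18) + 0·51 + (0)·(-6) + 0·62 = 18
  c_2 = 0·0 + 0·97 + 0·61 + (0)·(-18) + 1·51 + (0)·(-6) + 0·62 = 51
  c_3 = (-1)·(0) + 0·97 + 0·61 + (0)·(-18) + 0·51 + (0)·(-6) + 0·62 = 0
  c_4 = (-2)·(0) + 0·97 + 1·61 + (0)·(-18) + 0·51 + (-1)·(-6) + 0·62 = 67
  c_5 = 0·0 + 0·97 + 0·61 + (0)·(-18) + 0·51 + (0)·(-6) + 1·62 = 62
  c_6 = (-2)·(0) + 0·97 + 1·61 + (0)·(-18) + 0·51 + (0)·(-6) + 0·62 = 61
  c_7 = 0·0 + (-1)·(97) + 0·61 + (0)·(-18) + 0·51 + (0)·(-6) + 2·62 = 27
Expand coordinatewise in base 3:
  c_1 = 18 = 0·3^0 + 0·3^1 + 2·3^2
  c_2 = 51 = 0·3^0 + 2·3^1 + 2·3^2 + 1·3^3
  c_3 = 0
  c_4 = 67 = 1·3^0 + 1·3^1 + 1·3^2 + 2·3^3
  c_5 = 62 = 2·3^0 + 2·3^1 + 0·3^2 + 2·3^3
  c_6 = 61 = 1·3^0 + 2·3^1 + 0·3^2 + 2·3^3
  c_7 = 27 = 0·3^0 + 0·3^1 + 0·3^2 + 1·3^3
p-restricted factor λ_0 = (0, 0, 0, 1, 2, 1, 0)
p-restricted factor λ_1 = (0, 2, 0, 1, 2, 2, 0)
p-restricted factor λ_2 = (2, 2, 0, 1, 0, 0, 0)
p-restricted factor λ_3 = (0, 1, 0, 2, 2, 2, 1)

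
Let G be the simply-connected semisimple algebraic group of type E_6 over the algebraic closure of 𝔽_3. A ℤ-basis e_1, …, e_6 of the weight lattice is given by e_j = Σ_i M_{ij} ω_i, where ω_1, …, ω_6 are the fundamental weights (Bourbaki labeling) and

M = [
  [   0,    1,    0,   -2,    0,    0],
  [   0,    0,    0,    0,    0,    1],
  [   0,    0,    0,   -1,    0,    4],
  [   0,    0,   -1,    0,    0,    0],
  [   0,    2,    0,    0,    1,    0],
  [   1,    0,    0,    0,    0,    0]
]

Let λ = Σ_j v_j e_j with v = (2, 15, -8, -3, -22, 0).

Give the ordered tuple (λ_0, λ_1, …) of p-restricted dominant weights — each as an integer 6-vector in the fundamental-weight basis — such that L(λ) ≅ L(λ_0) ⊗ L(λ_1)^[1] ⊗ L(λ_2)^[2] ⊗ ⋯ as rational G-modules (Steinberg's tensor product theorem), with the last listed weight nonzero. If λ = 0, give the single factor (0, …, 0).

((0, 0, 0, 2, 2, 2), (1, 0, 1, 2, 2, 0), (2, 0, 0, 0, 0, 0))

Change of basis e → ω: c = M·v where v = (2, 15, -8, -3, -22, 0):
  c_1 = 0*2 + 1*15 + 0*-8 + -2*-3 + 0*-22 + 0*0 = 21
  c_2 = 0*2 + 0*15 + 0*-8 + 0*-3 + 0*-22 + 1*0 = 0
  c_3 = 0*2 + 0*15 + 0*-8 + -1*-3 + 0*-22 + 4*0 = 3
  c_4 = 0*2 + 0*15 + -1*-8 + 0*-3 + 0*-22 + 0*0 = 8
  c_5 = 0*2 + 2*15 + 0*-8 + 0*-3 + 1*-22 + 0*0 = 8
  c_6 = 1*2 + 0*15 + 0*-8 + 0*-3 + 0*-22 + 0*0 = 2
Expand coordinatewise in base 3:
  c_1 = 21 = 0·3^0 + 1·3^1 + 2·3^2
  c_2 = 0
  c_3 = 3 = 0·3^0 + 1·3^1
  c_4 = 8 = 2·3^0 + 2·3^1
  c_5 = 8 = 2·3^0 + 2·3^1
  c_6 = 2 = 2·3^0
p-restricted factor λ_0 = (0, 0, 0, 2, 2, 2)
p-restricted factor λ_1 = (1, 0, 1, 2, 2, 0)
p-restricted factor λ_2 = (2, 0, 0, 0, 0, 0)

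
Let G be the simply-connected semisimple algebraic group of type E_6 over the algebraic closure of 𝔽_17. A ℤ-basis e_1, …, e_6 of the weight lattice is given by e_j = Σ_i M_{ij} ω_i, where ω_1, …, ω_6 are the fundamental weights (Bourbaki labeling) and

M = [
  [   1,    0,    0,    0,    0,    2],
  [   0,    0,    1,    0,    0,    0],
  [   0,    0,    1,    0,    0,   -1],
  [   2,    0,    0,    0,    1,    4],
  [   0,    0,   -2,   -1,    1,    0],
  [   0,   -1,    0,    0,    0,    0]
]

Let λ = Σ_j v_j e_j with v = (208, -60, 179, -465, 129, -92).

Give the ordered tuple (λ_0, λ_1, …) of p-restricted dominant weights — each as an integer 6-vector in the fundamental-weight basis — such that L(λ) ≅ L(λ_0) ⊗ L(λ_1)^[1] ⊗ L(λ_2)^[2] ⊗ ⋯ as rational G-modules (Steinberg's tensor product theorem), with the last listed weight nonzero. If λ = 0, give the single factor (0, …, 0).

ω-coordinates c = M·v, v = (208, -60, 179, -465, 129, -92):
  c_1 = 1·208 + (0)·(-60) + 0·179 + (0)·(-465) + 0·129 + (2)·(-92) = 24
  c_2 = 0·208 + (0)·(-60) + 1·179 + (0)·(-465) + 0·129 + (0)·(-92) = 179
  c_3 = 0·208 + (0)·(-60) + 1·179 + (0)·(-465) + 0·129 + (-1)·(-92) = 271
  c_4 = 2·208 + (0)·(-60) + 0·179 + (0)·(-465) + 1·129 + (4)·(-92) = 177
  c_5 = 0·208 + (0)·(-60) + (-2)·(179) + (-1)·(-465) + 1·129 + (0)·(-92) = 236
  c_6 = 0·208 + (-1)·(-60) + 0·179 + (0)·(-465) + 0·129 + (0)·(-92) = 60
Expand coordinatewise in base 17:
  c_1 = 24 = 7·17^0 + 1·17^1
  c_2 = 179 = 9·17^0 + 10·17^1
  c_3 = 271 = 16·17^0 + 15·17^1
  c_4 = 177 = 7·17^0 + 10·17^1
  c_5 = 236 = 15·17^0 + 13·17^1
  c_6 = 60 = 9·17^0 + 3·17^1
p-restricted factor λ_0 = (7, 9, 16, 7, 15, 9)
p-restricted factor λ_1 = (1, 10, 15, 10, 13, 3)

((7, 9, 16, 7, 15, 9), (1, 10, 15, 10, 13, 3))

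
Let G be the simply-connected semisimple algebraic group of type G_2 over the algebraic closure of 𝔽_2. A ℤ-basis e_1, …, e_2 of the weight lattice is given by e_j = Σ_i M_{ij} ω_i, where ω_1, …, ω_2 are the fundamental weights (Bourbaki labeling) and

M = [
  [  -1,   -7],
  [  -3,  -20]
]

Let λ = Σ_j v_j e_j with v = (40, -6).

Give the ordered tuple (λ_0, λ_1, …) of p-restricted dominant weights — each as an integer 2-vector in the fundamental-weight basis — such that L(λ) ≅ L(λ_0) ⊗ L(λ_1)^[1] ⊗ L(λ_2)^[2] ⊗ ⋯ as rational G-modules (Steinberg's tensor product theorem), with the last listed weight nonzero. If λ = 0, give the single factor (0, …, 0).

((0, 0), (1, 0))

Converting to the ω-basis (c_i = row i of M dotted with v = (40, -6)):
  c_1 = (-1)·(40) + (-7)·(-6) = 2
  c_2 = (-3)·(40) + (-20)·(-6) = 0
Expand coordinatewise in base 2:
  c_1 = 2 = 0·2^0 + 1·2^1
  c_2 = 0
p-restricted factor λ_0 = (0, 0)
p-restricted factor λ_1 = (1, 0)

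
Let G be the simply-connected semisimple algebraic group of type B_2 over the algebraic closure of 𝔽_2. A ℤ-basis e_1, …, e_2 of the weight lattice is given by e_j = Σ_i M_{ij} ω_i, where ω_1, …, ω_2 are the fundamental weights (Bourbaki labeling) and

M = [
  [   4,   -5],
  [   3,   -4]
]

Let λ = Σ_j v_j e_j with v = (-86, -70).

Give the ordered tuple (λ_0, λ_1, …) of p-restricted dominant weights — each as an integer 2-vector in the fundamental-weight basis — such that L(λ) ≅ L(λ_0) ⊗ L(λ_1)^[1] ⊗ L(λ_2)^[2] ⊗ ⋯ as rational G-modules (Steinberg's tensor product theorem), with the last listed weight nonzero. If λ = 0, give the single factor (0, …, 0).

((0, 0), (1, 1), (1, 1), (0, 0), (0, 1))

Compute c_i = Σ_j M_{ij} v_j with v = (-86, -70):
  c_1 = (4)·(-86) + (-5)·(-70) = 6
  c_2 = (3)·(-86) + (-4)·(-70) = 22
Expand coordinatewise in base 2:
  c_1 = 6 = 0·2^0 + 1·2^1 + 1·2^2
  c_2 = 22 = 0·2^0 + 1·2^1 + 1·2^2 + 0·2^3 + 1·2^4
Factor λ_0 = (0, 0)
Factor λ_1 = (1, 1)
Factor λ_2 = (1, 1)
Factor λ_3 = (0, 0)
Factor λ_4 = (0, 1)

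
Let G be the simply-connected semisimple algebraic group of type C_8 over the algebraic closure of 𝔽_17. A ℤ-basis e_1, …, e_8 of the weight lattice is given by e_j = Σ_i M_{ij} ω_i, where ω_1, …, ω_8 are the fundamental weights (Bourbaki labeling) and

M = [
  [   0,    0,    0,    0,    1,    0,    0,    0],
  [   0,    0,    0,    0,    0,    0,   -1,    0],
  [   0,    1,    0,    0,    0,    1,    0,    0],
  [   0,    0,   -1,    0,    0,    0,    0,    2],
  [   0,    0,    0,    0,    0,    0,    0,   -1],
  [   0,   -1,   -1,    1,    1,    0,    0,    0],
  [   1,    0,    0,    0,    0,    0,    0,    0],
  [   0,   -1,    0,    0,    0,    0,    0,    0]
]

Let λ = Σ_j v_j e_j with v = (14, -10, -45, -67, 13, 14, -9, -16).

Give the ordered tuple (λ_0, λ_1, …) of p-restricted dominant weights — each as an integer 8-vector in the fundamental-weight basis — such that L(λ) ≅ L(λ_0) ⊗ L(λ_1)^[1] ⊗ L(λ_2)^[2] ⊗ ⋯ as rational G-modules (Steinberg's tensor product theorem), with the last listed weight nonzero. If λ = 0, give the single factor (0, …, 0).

Compute c_i = Σ_j M_{ij} v_j with v = (14, -10, -45, -67, 13, 14, -9, -16):
  c_1 = (0)·(14) + (0)·(-10) + (0)·(-45) + (0)·(-67) + (1)·(13) + (0)·(14) + (0)·(-9) + (0)·(-16) = 13
  c_2 = (0)·(14) + (0)·(-10) + (0)·(-45) + (0)·(-67) + (0)·(13) + (0)·(14) + (-1)·(-9) + (0)·(-16) = 9
  c_3 = (0)·(14) + (1)·(-10) + (0)·(-45) + (0)·(-67) + (0)·(13) + (1)·(14) + (0)·(-9) + (0)·(-16) = 4
  c_4 = (0)·(14) + (0)·(-10) + (-1)·(-45) + (0)·(-67) + (0)·(13) + (0)·(14) + (0)·(-9) + (2)·(-16) = 13
  c_5 = (0)·(14) + (0)·(-10) + (0)·(-45) + (0)·(-67) + (0)·(13) + (0)·(14) + (0)·(-9) + (-1)·(-16) = 16
  c_6 = (0)·(14) + (-1)·(-10) + (-1)·(-45) + (1)·(-67) + (1)·(13) + (0)·(14) + (0)·(-9) + (0)·(-16) = 1
  c_7 = (1)·(14) + (0)·(-10) + (0)·(-45) + (0)·(-67) + (0)·(13) + (0)·(14) + (0)·(-9) + (0)·(-16) = 14
  c_8 = (0)·(14) + (-1)·(-10) + (0)·(-45) + (0)·(-67) + (0)·(13) + (0)·(14) + (0)·(-9) + (0)·(-16) = 10
Writing each c_i in base p = 17:
  c_1 = 13 = 13·17^0
  c_2 = 9 = 9·17^0
  c_3 = 4 = 4·17^0
  c_4 = 13 = 13·17^0
  c_5 = 16 = 16·17^0
  c_6 = 1 = 1·17^0
  c_7 = 14 = 14·17^0
  c_8 = 10 = 10·17^0
Factor λ_0 = (13, 9, 4, 13, 16, 1, 14, 10)

((13, 9, 4, 13, 16, 1, 14, 10),)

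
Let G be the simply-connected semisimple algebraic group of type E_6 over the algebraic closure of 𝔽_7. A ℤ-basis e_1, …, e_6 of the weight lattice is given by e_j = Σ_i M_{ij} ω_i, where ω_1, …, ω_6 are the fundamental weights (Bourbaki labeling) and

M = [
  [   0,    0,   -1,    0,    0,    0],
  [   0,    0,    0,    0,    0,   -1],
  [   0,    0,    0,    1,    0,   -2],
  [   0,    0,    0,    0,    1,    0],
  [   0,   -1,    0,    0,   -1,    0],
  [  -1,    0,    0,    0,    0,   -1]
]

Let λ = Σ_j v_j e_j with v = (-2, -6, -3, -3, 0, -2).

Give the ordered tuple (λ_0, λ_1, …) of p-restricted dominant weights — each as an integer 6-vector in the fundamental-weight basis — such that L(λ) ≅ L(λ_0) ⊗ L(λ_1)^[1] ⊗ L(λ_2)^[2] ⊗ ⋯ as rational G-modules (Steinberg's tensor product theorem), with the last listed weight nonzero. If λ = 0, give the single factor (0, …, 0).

((3, 2, 1, 0, 6, 4),)

ω-coordinates c = M·v, v = (-2, -6, -3, -3, 0, -2):
  c_1 = (0)·(-2) + (0)·(-6) + (-1)·(-3) + (0)·(-3) + (0)·(0) + (0)·(-2) = 3
  c_2 = (0)·(-2) + (0)·(-6) + (0)·(-3) + (0)·(-3) + (0)·(0) + (-1)·(-2) = 2
  c_3 = (0)·(-2) + (0)·(-6) + (0)·(-3) + (1)·(-3) + (0)·(0) + (-2)·(-2) = 1
  c_4 = (0)·(-2) + (0)·(-6) + (0)·(-3) + (0)·(-3) + (1)·(0) + (0)·(-2) = 0
  c_5 = (0)·(-2) + (-1)·(-6) + (0)·(-3) + (0)·(-3) + (-1)·(0) + (0)·(-2) = 6
  c_6 = (-1)·(-2) + (0)·(-6) + (0)·(-3) + (0)·(-3) + (0)·(0) + (-1)·(-2) = 4
Writing each c_i in base p = 7:
  c_1 = 3 = 3·7^0
  c_2 = 2 = 2·7^0
  c_3 = 1 = 1·7^0
  c_4 = 0
  c_5 = 6 = 6·7^0
  c_6 = 4 = 4·7^0
p-restricted factor λ_0 = (3, 2, 1, 0, 6, 4)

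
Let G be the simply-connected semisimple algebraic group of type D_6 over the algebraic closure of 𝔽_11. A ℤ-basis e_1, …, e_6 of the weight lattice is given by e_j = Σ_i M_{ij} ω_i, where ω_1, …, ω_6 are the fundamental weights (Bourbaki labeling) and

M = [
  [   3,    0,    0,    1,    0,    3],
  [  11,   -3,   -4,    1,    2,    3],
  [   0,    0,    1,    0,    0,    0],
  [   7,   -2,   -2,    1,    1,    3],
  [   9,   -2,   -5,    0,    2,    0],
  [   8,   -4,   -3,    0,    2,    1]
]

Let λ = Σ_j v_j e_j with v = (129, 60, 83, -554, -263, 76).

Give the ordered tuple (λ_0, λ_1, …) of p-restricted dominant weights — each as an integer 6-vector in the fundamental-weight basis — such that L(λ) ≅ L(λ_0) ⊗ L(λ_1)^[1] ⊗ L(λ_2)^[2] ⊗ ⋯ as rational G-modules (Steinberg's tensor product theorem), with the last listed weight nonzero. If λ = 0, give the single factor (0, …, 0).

Compute c_i = Σ_j M_{ij} v_j with v = (129, 60, 83, -554, -263, 76):
  c_1 = (3)·(129) + (0)·(60) + (0)·(83) + (1)·(-554) + (0)·(-263) + (3)·(76) = 61
  c_2 = (11)·(129) + (-3)·(60) + (-4)·(83) + (1)·(-554) + (2)·(-263) + (3)·(76) = 55
  c_3 = (0)·(129) + (0)·(60) + (1)·(83) + (0)·(-554) + (0)·(-263) + (0)·(76) = 83
  c_4 = (7)·(129) + (-2)·(60) + (-2)·(83) + (1)·(-554) + (1)·(-263) + (3)·(76) = 28
  c_5 = (9)·(129) + (-2)·(60) + (-5)·(83) + (0)·(-554) + (2)·(-263) + (0)·(76) = 100
  c_6 = (8)·(129) + (-4)·(60) + (-3)·(83) + (0)·(-554) + (2)·(-263) + (1)·(76) = 93
Base-11 expansion of each c_i:
  c_1 = 61 = 6·11^0 + 5·11^1
  c_2 = 55 = 0·11^0 + 5·11^1
  c_3 = 83 = 6·11^0 + 7·11^1
  c_4 = 28 = 6·11^0 + 2·11^1
  c_5 = 100 = 1·11^0 + 9·11^1
  c_6 = 93 = 5·11^0 + 8·11^1
Factor λ_0 = (6, 0, 6, 6, 1, 5)
Factor λ_1 = (5, 5, 7, 2, 9, 8)

((6, 0, 6, 6, 1, 5), (5, 5, 7, 2, 9, 8))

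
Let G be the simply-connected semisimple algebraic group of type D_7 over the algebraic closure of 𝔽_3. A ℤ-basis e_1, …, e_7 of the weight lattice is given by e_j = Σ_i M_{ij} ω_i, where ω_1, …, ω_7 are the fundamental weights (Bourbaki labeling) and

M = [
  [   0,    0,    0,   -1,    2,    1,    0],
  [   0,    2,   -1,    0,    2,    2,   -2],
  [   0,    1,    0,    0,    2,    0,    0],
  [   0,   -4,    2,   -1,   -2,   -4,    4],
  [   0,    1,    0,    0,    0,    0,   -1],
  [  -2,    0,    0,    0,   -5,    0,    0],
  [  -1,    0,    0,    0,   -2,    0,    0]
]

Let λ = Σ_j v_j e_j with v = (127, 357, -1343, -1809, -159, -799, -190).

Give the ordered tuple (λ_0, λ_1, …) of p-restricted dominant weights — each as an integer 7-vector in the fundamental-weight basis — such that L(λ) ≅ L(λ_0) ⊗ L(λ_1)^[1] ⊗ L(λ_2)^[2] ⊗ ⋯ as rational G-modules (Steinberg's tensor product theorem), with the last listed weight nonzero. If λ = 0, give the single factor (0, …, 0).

In the fundamental-weight basis, λ has coordinates c = M·v (v = (127, 357, -1343, -1809, -159, -799, -190)):
  c_1 = 0·127 + 0·357 + (0)·(-1343) + (-1)·(-1809) + (2)·(-159) + (1)·(-799) + (0)·(-190) = 692
  c_2 = 0·127 + 2·357 + (-1)·(-1343) + (0)·(-1809) + (2)·(-159) + (2)·(-799) + (-2)·(-190) = 521
  c_3 = 0·127 + 1·357 + (0)·(-1343) + (0)·(-1809) + (2)·(-159) + (0)·(-799) + (0)·(-190) = 39
  c_4 = 0·127 + (-4)·(357) + (2)·(-1343) + (-1)·(-1809) + (-2)·(-159) + (-4)·(-799) + (4)·(-190) = 449
  c_5 = 0·127 + 1·357 + (0)·(-1343) + (0)·(-1809) + (0)·(-159) + (0)·(-799) + (-1)·(-190) = 547
  c_6 = (-2)·(127) + 0·357 + (0)·(-1343) + (0)·(-1809) + (-5)·(-159) + (0)·(-799) + (0)·(-190) = 541
  c_7 = (-1)·(127) + 0·357 + (0)·(-1343) + (0)·(-1809) + (-2)·(-159) + (0)·(-799) + (0)·(-190) = 191
Base-3 expansion of each c_i:
  c_1 = 692 = 2·3^0 + 2·3^1 + 1·3^2 + 1·3^3 + 2·3^4 + 2·3^5
  c_2 = 521 = 2·3^0 + 2·3^1 + 0·3^2 + 1·3^3 + 0·3^4 + 2·3^5
  c_3 = 39 = 0·3^0 + 1·3^1 + 1·3^2 + 1·3^3
  c_4 = 449 = 2·3^0 + 2·3^1 + 1·3^2 + 1·3^3 + 2·3^4 + 1·3^5
  c_5 = 547 = 1·3^0 + 2·3^1 + 0·3^2 + 2·3^3 + 0·3^4 + 2·3^5
  c_6 = 541 = 1·3^0 + 0·3^1 + 0·3^2 + 2·3^3 + 0·3^4 + 2·3^5
  c_7 = 191 = 2·3^0 + 0·3^1 + 0·3^2 + 1·3^3 + 2·3^4
λ_0 = (2, 2, 0, 2, 1, 1, 2)
λ_1 = (2, 2, 1, 2, 2, 0, 0)
λ_2 = (1, 0, 1, 1, 0, 0, 0)
λ_3 = (1, 1, 1, 1, 2, 2, 1)
λ_4 = (2, 0, 0, 2, 0, 0, 2)
λ_5 = (2, 2, 0, 1, 2, 2, 0)

((2, 2, 0, 2, 1, 1, 2), (2, 2, 1, 2, 2, 0, 0), (1, 0, 1, 1, 0, 0, 0), (1, 1, 1, 1, 2, 2, 1), (2, 0, 0, 2, 0, 0, 2), (2, 2, 0, 1, 2, 2, 0))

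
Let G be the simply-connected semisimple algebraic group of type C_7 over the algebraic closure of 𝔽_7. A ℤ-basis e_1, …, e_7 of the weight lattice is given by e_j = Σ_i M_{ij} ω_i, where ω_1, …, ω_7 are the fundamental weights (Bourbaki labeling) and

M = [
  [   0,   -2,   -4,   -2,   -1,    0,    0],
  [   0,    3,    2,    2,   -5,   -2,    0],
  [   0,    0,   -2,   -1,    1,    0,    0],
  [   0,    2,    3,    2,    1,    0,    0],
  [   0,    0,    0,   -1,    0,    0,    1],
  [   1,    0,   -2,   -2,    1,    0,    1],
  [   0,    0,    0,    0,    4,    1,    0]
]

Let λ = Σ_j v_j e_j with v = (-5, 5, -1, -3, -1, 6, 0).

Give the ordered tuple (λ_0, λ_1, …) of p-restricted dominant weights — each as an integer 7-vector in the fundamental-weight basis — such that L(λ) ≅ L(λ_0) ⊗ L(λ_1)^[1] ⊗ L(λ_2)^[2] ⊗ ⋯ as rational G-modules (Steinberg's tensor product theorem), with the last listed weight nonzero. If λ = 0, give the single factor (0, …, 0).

In the fundamental-weight basis, λ has coordinates c = M·v (v = (-5, 5, -1, -3, -1, 6, 0)):
  c_1 = (0)·(-5) + (-2)·(5) + (-4)·(-1) + (-2)·(-3) + (-1)·(-1) + 0·6 + 0·0 = 1
  c_2 = (0)·(-5) + 3·5 + (2)·(-1) + (2)·(-3) + (-5)·(-1) + (-2)·(6) + 0·0 = 0
  c_3 = (0)·(-5) + 0·5 + (-2)·(-1) + (-1)·(-3) + (1)·(-1) + 0·6 + 0·0 = 4
  c_4 = (0)·(-5) + 2·5 + (3)·(-1) + (2)·(-3) + (1)·(-1) + 0·6 + 0·0 = 0
  c_5 = (0)·(-5) + 0·5 + (0)·(-1) + (-1)·(-3) + (0)·(-1) + 0·6 + 1·0 = 3
  c_6 = (1)·(-5) + 0·5 + (-2)·(-1) + (-2)·(-3) + (1)·(-1) + 0·6 + 1·0 = 2
  c_7 = (0)·(-5) + 0·5 + (0)·(-1) + (0)·(-3) + (4)·(-1) + 1·6 + 0·0 = 2
Base-7 expansion of each c_i:
  c_1 = 1 = 1·7^0
  c_2 = 0
  c_3 = 4 = 4·7^0
  c_4 = 0
  c_5 = 3 = 3·7^0
  c_6 = 2 = 2·7^0
  c_7 = 2 = 2·7^0
Factor λ_0 = (1, 0, 4, 0, 3, 2, 2)

((1, 0, 4, 0, 3, 2, 2),)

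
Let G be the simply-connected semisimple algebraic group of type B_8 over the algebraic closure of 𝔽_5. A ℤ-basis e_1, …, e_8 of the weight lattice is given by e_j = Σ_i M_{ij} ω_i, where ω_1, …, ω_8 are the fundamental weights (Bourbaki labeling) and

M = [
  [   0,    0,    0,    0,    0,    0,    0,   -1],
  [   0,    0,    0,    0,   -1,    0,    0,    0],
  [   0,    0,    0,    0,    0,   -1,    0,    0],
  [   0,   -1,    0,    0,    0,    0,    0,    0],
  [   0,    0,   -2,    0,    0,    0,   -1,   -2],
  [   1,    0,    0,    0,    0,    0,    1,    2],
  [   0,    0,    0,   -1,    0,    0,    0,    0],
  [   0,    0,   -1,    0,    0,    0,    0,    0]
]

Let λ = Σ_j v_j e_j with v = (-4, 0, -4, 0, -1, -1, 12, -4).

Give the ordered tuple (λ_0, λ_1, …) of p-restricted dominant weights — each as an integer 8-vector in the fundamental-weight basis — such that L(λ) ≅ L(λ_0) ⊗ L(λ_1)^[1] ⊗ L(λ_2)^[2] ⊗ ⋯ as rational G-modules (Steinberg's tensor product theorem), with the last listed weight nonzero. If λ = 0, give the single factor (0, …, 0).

((4, 1, 1, 0, 4, 0, 0, 4),)

Compute c_i = Σ_j M_{ij} v_j with v = (-4, 0, -4, 0, -1, -1, 12, -4):
  c_1 = (0)·(-4) + 0·0 + (0)·(-4) + 0·0 + (0)·(-1) + (0)·(-1) + 0·12 + (-1)·(-4) = 4
  c_2 = (0)·(-4) + 0·0 + (0)·(-4) + 0·0 + (-1)·(-1) + (0)·(-1) + 0·12 + (0)·(-4) = 1
  c_3 = (0)·(-4) + 0·0 + (0)·(-4) + 0·0 + (0)·(-1) + (-1)·(-1) + 0·12 + (0)·(-4) = 1
  c_4 = (0)·(-4) + (-1)·(0) + (0)·(-4) + 0·0 + (0)·(-1) + (0)·(-1) + 0·12 + (0)·(-4) = 0
  c_5 = (0)·(-4) + 0·0 + (-2)·(-4) + 0·0 + (0)·(-1) + (0)·(-1) + (-1)·(12) + (-2)·(-4) = 4
  c_6 = (1)·(-4) + 0·0 + (0)·(-4) + 0·0 + (0)·(-1) + (0)·(-1) + 1·12 + (2)·(-4) = 0
  c_7 = (0)·(-4) + 0·0 + (0)·(-4) + (-1)·(0) + (0)·(-1) + (0)·(-1) + 0·12 + (0)·(-4) = 0
  c_8 = (0)·(-4) + 0·0 + (-1)·(-4) + 0·0 + (0)·(-1) + (0)·(-1) + 0·12 + (0)·(-4) = 4
p = 5; digits c_i = Σ_j d_{ij}·5^j, 0 ≤ d_{ij} < 5:
  c_1 = 4 = 4·5^0
  c_2 = 1 = 1·5^0
  c_3 = 1 = 1·5^0
  c_4 = 0
  c_5 = 4 = 4·5^0
  c_6 = 0
  c_7 = 0
  c_8 = 4 = 4·5^0
p-restricted factor λ_0 = (4, 1, 1, 0, 4, 0, 0, 4)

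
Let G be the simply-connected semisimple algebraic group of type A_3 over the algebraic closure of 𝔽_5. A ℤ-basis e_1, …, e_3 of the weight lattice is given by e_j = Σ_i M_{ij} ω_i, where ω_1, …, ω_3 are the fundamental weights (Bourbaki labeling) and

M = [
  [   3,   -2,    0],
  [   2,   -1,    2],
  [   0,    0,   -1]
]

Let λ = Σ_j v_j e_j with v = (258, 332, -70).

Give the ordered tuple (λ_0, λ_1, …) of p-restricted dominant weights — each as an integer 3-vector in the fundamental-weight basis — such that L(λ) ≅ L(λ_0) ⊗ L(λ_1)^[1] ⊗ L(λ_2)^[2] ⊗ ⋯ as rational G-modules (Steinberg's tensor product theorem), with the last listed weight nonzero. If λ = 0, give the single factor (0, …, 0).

((0, 4, 0), (2, 3, 4), (4, 1, 2))

Change of basis e → ω: c = M·v where v = (258, 332, -70):
  c_1 = 3*258 + -2*332 + 0*-70 = 110
  c_2 = 2*258 + -1*332 + 2*-70 = 44
  c_3 = 0*258 + 0*332 + -1*-70 = 70
p = 5; digits c_i = Σ_j d_{ij}·5^j, 0 ≤ d_{ij} < 5:
  c_1 = 110 = 0·5^0 + 2·5^1 + 4·5^2
  c_2 = 44 = 4·5^0 + 3·5^1 + 1·5^2
  c_3 = 70 = 0·5^0 + 4·5^1 + 2·5^2
λ_0 = (0, 4, 0)
λ_1 = (2, 3, 4)
λ_2 = (4, 1, 2)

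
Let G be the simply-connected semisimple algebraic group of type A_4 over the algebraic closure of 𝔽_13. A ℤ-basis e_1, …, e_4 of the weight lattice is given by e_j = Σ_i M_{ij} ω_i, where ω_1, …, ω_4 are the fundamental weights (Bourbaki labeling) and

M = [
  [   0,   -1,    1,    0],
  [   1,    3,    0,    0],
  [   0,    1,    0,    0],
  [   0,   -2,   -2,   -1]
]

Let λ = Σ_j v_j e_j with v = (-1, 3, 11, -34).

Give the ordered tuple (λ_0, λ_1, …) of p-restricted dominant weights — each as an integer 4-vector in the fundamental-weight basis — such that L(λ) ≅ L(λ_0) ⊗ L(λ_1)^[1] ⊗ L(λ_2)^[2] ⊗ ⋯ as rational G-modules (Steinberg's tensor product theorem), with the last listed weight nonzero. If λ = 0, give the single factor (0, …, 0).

Converting to the ω-basis (c_i = row i of M dotted with v = (-1, 3, 11, -34)):
  c_1 = 0*-1 + -1*3 + 1*11 + 0*-34 = 8
  c_2 = 1*-1 + 3*3 + 0*11 + 0*-34 = 8
  c_3 = 0*-1 + 1*3 + 0*11 + 0*-34 = 3
  c_4 = 0*-1 + -2*3 + -2*11 + -1*-34 = 6
Writing each c_i in base p = 13:
  c_1 = 8 = 8·13^0
  c_2 = 8 = 8·13^0
  c_3 = 3 = 3·13^0
  c_4 = 6 = 6·13^0
p-restricted factor λ_0 = (8, 8, 3, 6)

((8, 8, 3, 6),)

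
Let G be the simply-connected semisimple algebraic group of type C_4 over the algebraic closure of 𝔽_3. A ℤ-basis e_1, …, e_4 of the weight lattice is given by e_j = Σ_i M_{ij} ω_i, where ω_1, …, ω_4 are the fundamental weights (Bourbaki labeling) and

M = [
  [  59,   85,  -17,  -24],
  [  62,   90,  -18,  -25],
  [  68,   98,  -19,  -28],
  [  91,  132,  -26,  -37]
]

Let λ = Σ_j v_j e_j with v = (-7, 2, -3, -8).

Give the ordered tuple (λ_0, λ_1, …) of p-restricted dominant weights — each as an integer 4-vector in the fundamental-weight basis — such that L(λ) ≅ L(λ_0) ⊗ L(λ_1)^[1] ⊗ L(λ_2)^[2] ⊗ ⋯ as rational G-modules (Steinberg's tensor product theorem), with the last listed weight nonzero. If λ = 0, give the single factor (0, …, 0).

((0, 0, 1, 1),)

Compute c_i = Σ_j M_{ij} v_j with v = (-7, 2, -3, -8):
  c_1 = 59*-7 + 85*2 + -17*-3 + -24*-8 = 0
  c_2 = 62*-7 + 90*2 + -18*-3 + -25*-8 = 0
  c_3 = 68*-7 + 98*2 + -19*-3 + -28*-8 = 1
  c_4 = 91*-7 + 132*2 + -26*-3 + -37*-8 = 1
p = 3; digits c_i = Σ_j d_{ij}·3^j, 0 ≤ d_{ij} < 3:
  c_1 = 0
  c_2 = 0
  c_3 = 1 = 1·3^0
  c_4 = 1 = 1·3^0
λ_0 = (0, 0, 1, 1)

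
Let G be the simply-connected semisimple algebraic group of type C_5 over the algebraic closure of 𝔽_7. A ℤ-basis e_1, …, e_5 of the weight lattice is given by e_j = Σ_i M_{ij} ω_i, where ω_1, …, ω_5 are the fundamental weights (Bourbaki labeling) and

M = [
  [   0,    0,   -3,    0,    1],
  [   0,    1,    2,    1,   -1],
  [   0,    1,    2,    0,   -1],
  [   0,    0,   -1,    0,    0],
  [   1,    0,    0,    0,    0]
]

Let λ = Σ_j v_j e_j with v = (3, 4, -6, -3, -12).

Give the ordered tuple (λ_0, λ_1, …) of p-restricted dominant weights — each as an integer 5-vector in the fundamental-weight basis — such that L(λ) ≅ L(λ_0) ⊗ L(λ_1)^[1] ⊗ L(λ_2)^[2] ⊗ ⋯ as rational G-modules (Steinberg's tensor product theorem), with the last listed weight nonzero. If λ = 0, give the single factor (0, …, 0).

((6, 1, 4, 6, 3),)

Converting to the ω-basis (c_i = row i of M dotted with v = (3, 4, -6, -3, -12)):
  c_1 = 0*3 + 0*4 + -3*-6 + 0*-3 + 1*-12 = 6
  c_2 = 0*3 + 1*4 + 2*-6 + 1*-3 + -1*-12 = 1
  c_3 = 0*3 + 1*4 + 2*-6 + 0*-3 + -1*-12 = 4
  c_4 = 0*3 + 0*4 + -1*-6 + 0*-3 + 0*-12 = 6
  c_5 = 1*3 + 0*4 + 0*-6 + 0*-3 + 0*-12 = 3
Base-7 expansion of each c_i:
  c_1 = 6 = 6·7^0
  c_2 = 1 = 1·7^0
  c_3 = 4 = 4·7^0
  c_4 = 6 = 6·7^0
  c_5 = 3 = 3·7^0
p-restricted factor λ_0 = (6, 1, 4, 6, 3)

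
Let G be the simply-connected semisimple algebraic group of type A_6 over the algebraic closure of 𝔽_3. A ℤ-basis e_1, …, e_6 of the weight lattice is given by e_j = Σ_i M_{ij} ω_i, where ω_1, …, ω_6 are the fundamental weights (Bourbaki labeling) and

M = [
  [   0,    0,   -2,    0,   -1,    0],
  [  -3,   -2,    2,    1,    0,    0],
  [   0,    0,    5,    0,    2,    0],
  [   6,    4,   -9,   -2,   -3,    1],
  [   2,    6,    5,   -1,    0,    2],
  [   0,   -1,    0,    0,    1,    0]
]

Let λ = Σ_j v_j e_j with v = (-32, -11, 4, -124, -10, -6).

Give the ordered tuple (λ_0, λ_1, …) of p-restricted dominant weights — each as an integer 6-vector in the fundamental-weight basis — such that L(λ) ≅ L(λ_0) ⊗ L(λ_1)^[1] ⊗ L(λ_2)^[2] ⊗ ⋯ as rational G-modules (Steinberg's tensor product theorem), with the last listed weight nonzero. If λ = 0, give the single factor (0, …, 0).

((2, 2, 0, 0, 2, 1),)

Converting to the ω-basis (c_i = row i of M dotted with v = (-32, -11, 4, -124, -10, -6)):
  c_1 = 0*-32 + 0*-11 + -2*4 + 0*-124 + -1*-10 + 0*-6 = 2
  c_2 = -3*-32 + -2*-11 + 2*4 + 1*-124 + 0*-10 + 0*-6 = 2
  c_3 = 0*-32 + 0*-11 + 5*4 + 0*-124 + 2*-10 + 0*-6 = 0
  c_4 = 6*-32 + 4*-11 + -9*4 + -2*-124 + -3*-10 + 1*-6 = 0
  c_5 = 2*-32 + 6*-11 + 5*4 + -1*-124 + 0*-10 + 2*-6 = 2
  c_6 = 0*-32 + -1*-11 + 0*4 + 0*-124 + 1*-10 + 0*-6 = 1
Base-3 expansion of each c_i:
  c_1 = 2 = 2·3^0
  c_2 = 2 = 2·3^0
  c_3 = 0
  c_4 = 0
  c_5 = 2 = 2·3^0
  c_6 = 1 = 1·3^0
p-restricted factor λ_0 = (2, 2, 0, 0, 2, 1)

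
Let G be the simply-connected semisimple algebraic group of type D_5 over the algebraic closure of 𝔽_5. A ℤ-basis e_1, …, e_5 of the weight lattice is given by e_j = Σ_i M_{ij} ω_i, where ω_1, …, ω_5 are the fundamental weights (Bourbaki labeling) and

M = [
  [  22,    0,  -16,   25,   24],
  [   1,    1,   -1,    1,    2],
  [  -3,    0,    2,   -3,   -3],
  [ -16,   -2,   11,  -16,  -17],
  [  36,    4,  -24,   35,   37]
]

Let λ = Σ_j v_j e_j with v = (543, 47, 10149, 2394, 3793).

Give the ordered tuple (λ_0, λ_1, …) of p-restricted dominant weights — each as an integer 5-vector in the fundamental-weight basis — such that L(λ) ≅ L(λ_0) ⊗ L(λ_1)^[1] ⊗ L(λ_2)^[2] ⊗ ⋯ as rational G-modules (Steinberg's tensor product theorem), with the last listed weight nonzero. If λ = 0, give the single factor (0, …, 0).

((4, 1, 3, 2, 1), (3, 4, 1, 4, 3), (2, 1, 4, 2, 1), (3, 3, 0, 0, 2))

Change of basis e → ω: c = M·v where v = (543, 47, 10149, 2394, 3793):
  c_1 = (22)·(543) + (0)·(47) + (-16)·(10149) + (25)·(2394) + (24)·(3793) = 444
  c_2 = (1)·(543) + (1)·(47) + (-1)·(10149) + (1)·(2394) + (2)·(3793) = 421
  c_3 = (-3)·(543) + (0)·(47) + (2)·(10149) + (-3)·(2394) + (-3)·(3793) = 108
  c_4 = (-16)·(543) + (-2)·(47) + (11)·(10149) + (-16)·(2394) + (-17)·(3793) = 72
  c_5 = (36)·(543) + (4)·(47) + (-24)·(10149) + (35)·(2394) + (37)·(3793) = 291
Expand coordinatewise in base 5:
  c_1 = 444 = 4·5^0 + 3·5^1 + 2·5^2 + 3·5^3
  c_2 = 421 = 1·5^0 + 4·5^1 + 1·5^2 + 3·5^3
  c_3 = 108 = 3·5^0 + 1·5^1 + 4·5^2
  c_4 = 72 = 2·5^0 + 4·5^1 + 2·5^2
  c_5 = 291 = 1·5^0 + 3·5^1 + 1·5^2 + 2·5^3
p-restricted factor λ_0 = (4, 1, 3, 2, 1)
p-restricted factor λ_1 = (3, 4, 1, 4, 3)
p-restricted factor λ_2 = (2, 1, 4, 2, 1)
p-restricted factor λ_3 = (3, 3, 0, 0, 2)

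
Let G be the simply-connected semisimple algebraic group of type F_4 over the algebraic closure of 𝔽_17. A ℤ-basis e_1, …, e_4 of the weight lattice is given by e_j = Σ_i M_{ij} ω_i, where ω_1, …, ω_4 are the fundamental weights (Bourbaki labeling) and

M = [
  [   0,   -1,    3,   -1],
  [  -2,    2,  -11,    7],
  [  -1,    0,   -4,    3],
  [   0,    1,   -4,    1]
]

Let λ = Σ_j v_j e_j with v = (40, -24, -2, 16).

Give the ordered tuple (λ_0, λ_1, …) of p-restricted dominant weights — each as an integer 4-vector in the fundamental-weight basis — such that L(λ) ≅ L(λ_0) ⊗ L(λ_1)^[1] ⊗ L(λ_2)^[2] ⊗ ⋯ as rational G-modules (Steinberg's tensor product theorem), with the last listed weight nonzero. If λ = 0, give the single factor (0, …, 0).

Converting to the ω-basis (c_i = row i of M dotted with v = (40, -24, -2, 16)):
  c_1 = (0)·(40) + (-1)·(-24) + (3)·(-2) + (-1)·(16) = 2
  c_2 = (-2)·(40) + (2)·(-24) + (-11)·(-2) + (7)·(16) = 6
  c_3 = (-1)·(40) + (0)·(-24) + (-4)·(-2) + (3)·(16) = 16
  c_4 = (0)·(40) + (1)·(-24) + (-4)·(-2) + (1)·(16) = 0
Writing each c_i in base p = 17:
  c_1 = 2 = 2·17^0
  c_2 = 6 = 6·17^0
  c_3 = 16 = 16·17^0
  c_4 = 0
λ_0 = (2, 6, 16, 0)

((2, 6, 16, 0),)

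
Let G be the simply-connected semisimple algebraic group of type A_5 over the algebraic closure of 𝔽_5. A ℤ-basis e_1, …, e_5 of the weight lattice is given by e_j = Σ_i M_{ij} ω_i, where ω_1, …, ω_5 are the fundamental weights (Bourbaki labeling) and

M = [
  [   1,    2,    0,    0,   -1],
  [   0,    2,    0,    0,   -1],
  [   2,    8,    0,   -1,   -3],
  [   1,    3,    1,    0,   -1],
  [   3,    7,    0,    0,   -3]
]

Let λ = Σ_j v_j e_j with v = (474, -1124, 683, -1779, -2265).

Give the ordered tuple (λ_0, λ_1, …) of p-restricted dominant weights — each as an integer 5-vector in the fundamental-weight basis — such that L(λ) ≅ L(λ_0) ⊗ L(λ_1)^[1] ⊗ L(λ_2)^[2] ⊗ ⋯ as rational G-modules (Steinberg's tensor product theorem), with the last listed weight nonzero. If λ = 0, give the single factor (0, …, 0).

((1, 2, 0, 0, 4), (3, 3, 1, 0, 4), (4, 0, 1, 2, 3), (3, 0, 4, 0, 2))

In the fundamental-weight basis, λ has coordinates c = M·v (v = (474, -1124, 683, -1779, -2265)):
  c_1 = (1)·(474) + (2)·(-1124) + (0)·(683) + (0)·(-1779) + (-1)·(-2265) = 491
  c_2 = (0)·(474) + (2)·(-1124) + (0)·(683) + (0)·(-1779) + (-1)·(-2265) = 17
  c_3 = (2)·(474) + (8)·(-1124) + (0)·(683) + (-1)·(-1779) + (-3)·(-2265) = 530
  c_4 = (1)·(474) + (3)·(-1124) + (1)·(683) + (0)·(-1779) + (-1)·(-2265) = 50
  c_5 = (3)·(474) + (7)·(-1124) + (0)·(683) + (0)·(-1779) + (-3)·(-2265) = 349
Writing each c_i in base p = 5:
  c_1 = 491 = 1·5^0 + 3·5^1 + 4·5^2 + 3·5^3
  c_2 = 17 = 2·5^0 + 3·5^1
  c_3 = 530 = 0·5^0 + 1·5^1 + 1·5^2 + 4·5^3
  c_4 = 50 = 0·5^0 + 0·5^1 + 2·5^2
  c_5 = 349 = 4·5^0 + 4·5^1 + 3·5^2 + 2·5^3
Factor λ_0 = (1, 2, 0, 0, 4)
Factor λ_1 = (3, 3, 1, 0, 4)
Factor λ_2 = (4, 0, 1, 2, 3)
Factor λ_3 = (3, 0, 4, 0, 2)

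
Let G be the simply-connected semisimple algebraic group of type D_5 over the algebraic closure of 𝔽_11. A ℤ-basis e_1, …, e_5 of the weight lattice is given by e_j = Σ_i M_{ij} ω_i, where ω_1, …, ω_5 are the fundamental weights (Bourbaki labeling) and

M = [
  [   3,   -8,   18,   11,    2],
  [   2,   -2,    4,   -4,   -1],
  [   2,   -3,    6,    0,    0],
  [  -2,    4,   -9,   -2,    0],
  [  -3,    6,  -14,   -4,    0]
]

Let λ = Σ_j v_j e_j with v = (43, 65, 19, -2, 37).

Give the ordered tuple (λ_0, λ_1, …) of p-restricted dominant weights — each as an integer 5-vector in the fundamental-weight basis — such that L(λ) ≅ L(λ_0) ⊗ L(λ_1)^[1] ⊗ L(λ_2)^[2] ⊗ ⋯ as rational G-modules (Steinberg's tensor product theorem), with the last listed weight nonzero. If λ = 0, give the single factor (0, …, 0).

((3, 3, 5, 7, 3),)

Converting to the ω-basis (c_i = row i of M dotted with v = (43, 65, 19, -2, 37)):
  c_1 = (3)·(43) + (-8)·(65) + (18)·(19) + (11)·(-2) + (2)·(37) = 3
  c_2 = (2)·(43) + (-2)·(65) + (4)·(19) + (-4)·(-2) + (-1)·(37) = 3
  c_3 = (2)·(43) + (-3)·(65) + (6)·(19) + (0)·(-2) + (0)·(37) = 5
  c_4 = (-2)·(43) + (4)·(65) + (-9)·(19) + (-2)·(-2) + (0)·(37) = 7
  c_5 = (-3)·(43) + (6)·(65) + (-14)·(19) + (-4)·(-2) + (0)·(37) = 3
Writing each c_i in base p = 11:
  c_1 = 3 = 3·11^0
  c_2 = 3 = 3·11^0
  c_3 = 5 = 5·11^0
  c_4 = 7 = 7·11^0
  c_5 = 3 = 3·11^0
p-restricted factor λ_0 = (3, 3, 5, 7, 3)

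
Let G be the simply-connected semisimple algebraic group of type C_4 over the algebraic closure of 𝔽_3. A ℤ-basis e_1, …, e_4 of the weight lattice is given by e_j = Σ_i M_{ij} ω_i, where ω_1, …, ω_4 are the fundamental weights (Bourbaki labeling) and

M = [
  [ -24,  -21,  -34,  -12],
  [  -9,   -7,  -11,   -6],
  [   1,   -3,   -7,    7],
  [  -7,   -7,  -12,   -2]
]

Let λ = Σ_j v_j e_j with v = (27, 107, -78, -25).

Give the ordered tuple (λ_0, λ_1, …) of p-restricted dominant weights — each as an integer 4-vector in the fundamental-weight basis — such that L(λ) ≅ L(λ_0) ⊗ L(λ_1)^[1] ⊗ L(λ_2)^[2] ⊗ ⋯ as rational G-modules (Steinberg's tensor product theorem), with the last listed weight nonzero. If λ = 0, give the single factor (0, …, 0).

((0, 1, 2, 0), (1, 2, 1, 1), (0, 1, 2, 2), (2, 0, 2, 1))

ω-coordinates c = M·v, v = (27, 107, -78, -25):
  c_1 = (-24)·(27) + (-21)·(107) + (-34)·(-78) + (-12)·(-25) = 57
  c_2 = (-9)·(27) + (-7)·(107) + (-11)·(-78) + (-6)·(-25) = 16
  c_3 = 1·27 + (-3)·(107) + (-7)·(-78) + (7)·(-25) = 77
  c_4 = (-7)·(27) + (-7)·(107) + (-12)·(-78) + (-2)·(-25) = 48
Writing each c_i in base p = 3:
  c_1 = 57 = 0·3^0 + 1·3^1 + 0·3^2 + 2·3^3
  c_2 = 16 = 1·3^0 + 2·3^1 + 1·3^2
  c_3 = 77 = 2·3^0 + 1·3^1 + 2·3^2 + 2·3^3
  c_4 = 48 = 0·3^0 + 1·3^1 + 2·3^2 + 1·3^3
p-restricted factor λ_0 = (0, 1, 2, 0)
p-restricted factor λ_1 = (1, 2, 1, 1)
p-restricted factor λ_2 = (0, 1, 2, 2)
p-restricted factor λ_3 = (2, 0, 2, 1)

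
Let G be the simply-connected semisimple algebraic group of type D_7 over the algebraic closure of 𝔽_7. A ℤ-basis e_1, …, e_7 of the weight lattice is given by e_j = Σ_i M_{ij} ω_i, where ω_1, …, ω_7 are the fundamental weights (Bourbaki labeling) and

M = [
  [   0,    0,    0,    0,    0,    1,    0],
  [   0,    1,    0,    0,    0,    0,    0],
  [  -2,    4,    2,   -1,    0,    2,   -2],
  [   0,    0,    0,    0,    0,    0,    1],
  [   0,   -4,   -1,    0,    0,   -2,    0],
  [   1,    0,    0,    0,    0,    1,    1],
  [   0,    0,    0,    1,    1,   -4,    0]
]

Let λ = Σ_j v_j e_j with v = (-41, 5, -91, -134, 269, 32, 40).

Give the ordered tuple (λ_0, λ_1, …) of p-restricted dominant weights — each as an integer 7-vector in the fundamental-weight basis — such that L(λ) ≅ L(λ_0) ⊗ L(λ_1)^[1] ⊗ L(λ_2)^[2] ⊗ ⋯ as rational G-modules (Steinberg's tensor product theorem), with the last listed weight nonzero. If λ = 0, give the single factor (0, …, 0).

((4, 5, 3, 5, 0, 3, 0), (4, 0, 5, 5, 1, 4, 1))

Change of basis e → ω: c = M·v where v = (-41, 5, -91, -134, 269, 32, 40):
  c_1 = (0)·(-41) + (0)·(5) + (0)·(-91) + (0)·(-134) + (0)·(269) + (1)·(32) + (0)·(40) = 32
  c_2 = (0)·(-41) + (1)·(5) + (0)·(-91) + (0)·(-134) + (0)·(269) + (0)·(32) + (0)·(40) = 5
  c_3 = (-2)·(-41) + (4)·(5) + (2)·(-91) + (-1)·(-134) + (0)·(269) + (2)·(32) + (-2)·(40) = 38
  c_4 = (0)·(-41) + (0)·(5) + (0)·(-91) + (0)·(-134) + (0)·(269) + (0)·(32) + (1)·(40) = 40
  c_5 = (0)·(-41) + (-4)·(5) + (-1)·(-91) + (0)·(-134) + (0)·(269) + (-2)·(32) + (0)·(40) = 7
  c_6 = (1)·(-41) + (0)·(5) + (0)·(-91) + (0)·(-134) + (0)·(269) + (1)·(32) + (1)·(40) = 31
  c_7 = (0)·(-41) + (0)·(5) + (0)·(-91) + (1)·(-134) + (1)·(269) + (-4)·(32) + (0)·(40) = 7
p = 7; digits c_i = Σ_j d_{ij}·7^j, 0 ≤ d_{ij} < 7:
  c_1 = 32 = 4·7^0 + 4·7^1
  c_2 = 5 = 5·7^0
  c_3 = 38 = 3·7^0 + 5·7^1
  c_4 = 40 = 5·7^0 + 5·7^1
  c_5 = 7 = 0·7^0 + 1·7^1
  c_6 = 31 = 3·7^0 + 4·7^1
  c_7 = 7 = 0·7^0 + 1·7^1
Factor λ_0 = (4, 5, 3, 5, 0, 3, 0)
Factor λ_1 = (4, 0, 5, 5, 1, 4, 1)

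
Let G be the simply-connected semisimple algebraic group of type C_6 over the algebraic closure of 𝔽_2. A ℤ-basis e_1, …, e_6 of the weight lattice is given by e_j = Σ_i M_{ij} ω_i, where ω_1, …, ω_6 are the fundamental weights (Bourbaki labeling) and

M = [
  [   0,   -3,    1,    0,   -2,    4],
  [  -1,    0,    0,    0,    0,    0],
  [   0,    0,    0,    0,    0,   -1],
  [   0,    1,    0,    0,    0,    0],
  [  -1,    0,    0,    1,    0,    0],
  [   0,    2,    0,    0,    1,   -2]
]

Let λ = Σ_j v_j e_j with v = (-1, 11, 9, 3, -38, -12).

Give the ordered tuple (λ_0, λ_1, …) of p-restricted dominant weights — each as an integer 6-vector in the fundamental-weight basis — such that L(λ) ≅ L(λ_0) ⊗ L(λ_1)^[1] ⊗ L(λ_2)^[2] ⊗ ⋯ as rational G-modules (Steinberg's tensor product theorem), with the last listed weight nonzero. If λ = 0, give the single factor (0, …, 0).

((0, 1, 0, 1, 0, 0), (0, 0, 0, 1, 0, 0), (1, 0, 1, 0, 1, 0), (0, 0, 1, 1, 0, 1))

Change of basis e → ω: c = M·v where v = (-1, 11, 9, 3, -38, -12):
  c_1 = (0)·(-1) + (-3)·(11) + 1·9 + 0·3 + (-2)·(-38) + (4)·(-12) = 4
  c_2 = (-1)·(-1) + 0·11 + 0·9 + 0·3 + (0)·(-38) + (0)·(-12) = 1
  c_3 = (0)·(-1) + 0·11 + 0·9 + 0·3 + (0)·(-38) + (-1)·(-12) = 12
  c_4 = (0)·(-1) + 1·11 + 0·9 + 0·3 + (0)·(-38) + (0)·(-12) = 11
  c_5 = (-1)·(-1) + 0·11 + 0·9 + 1·3 + (0)·(-38) + (0)·(-12) = 4
  c_6 = (0)·(-1) + 2·11 + 0·9 + 0·3 + (1)·(-38) + (-2)·(-12) = 8
Expand coordinatewise in base 2:
  c_1 = 4 = 0·2^0 + 0·2^1 + 1·2^2
  c_2 = 1 = 1·2^0
  c_3 = 12 = 0·2^0 + 0·2^1 + 1·2^2 + 1·2^3
  c_4 = 11 = 1·2^0 + 1·2^1 + 0·2^2 + 1·2^3
  c_5 = 4 = 0·2^0 + 0·2^1 + 1·2^2
  c_6 = 8 = 0·2^0 + 0·2^1 + 0·2^2 + 1·2^3
p-restricted factor λ_0 = (0, 1, 0, 1, 0, 0)
p-restricted factor λ_1 = (0, 0, 0, 1, 0, 0)
p-restricted factor λ_2 = (1, 0, 1, 0, 1, 0)
p-restricted factor λ_3 = (0, 0, 1, 1, 0, 1)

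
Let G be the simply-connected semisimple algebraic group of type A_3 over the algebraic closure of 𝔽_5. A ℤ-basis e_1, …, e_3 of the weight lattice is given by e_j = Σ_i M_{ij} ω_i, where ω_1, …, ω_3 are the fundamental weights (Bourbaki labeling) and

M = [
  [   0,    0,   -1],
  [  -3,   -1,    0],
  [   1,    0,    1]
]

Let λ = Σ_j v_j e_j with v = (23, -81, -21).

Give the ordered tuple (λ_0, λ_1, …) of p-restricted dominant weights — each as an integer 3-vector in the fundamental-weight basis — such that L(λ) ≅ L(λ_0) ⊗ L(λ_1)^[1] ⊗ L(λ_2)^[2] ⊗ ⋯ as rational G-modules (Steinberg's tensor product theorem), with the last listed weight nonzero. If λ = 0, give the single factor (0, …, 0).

Change of basis e → ω: c = M·v where v = (23, -81, -21):
  c_1 = (0)·(23) + (0)·(-81) + (-1)·(-21) = 21
  c_2 = (-3)·(23) + (-1)·(-81) + (0)·(-21) = 12
  c_3 = (1)·(23) + (0)·(-81) + (1)·(-21) = 2
Expand coordinatewise in base 5:
  c_1 = 21 = 1·5^0 + 4·5^1
  c_2 = 12 = 2·5^0 + 2·5^1
  c_3 = 2 = 2·5^0
λ_0 = (1, 2, 2)
λ_1 = (4, 2, 0)

((1, 2, 2), (4, 2, 0))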